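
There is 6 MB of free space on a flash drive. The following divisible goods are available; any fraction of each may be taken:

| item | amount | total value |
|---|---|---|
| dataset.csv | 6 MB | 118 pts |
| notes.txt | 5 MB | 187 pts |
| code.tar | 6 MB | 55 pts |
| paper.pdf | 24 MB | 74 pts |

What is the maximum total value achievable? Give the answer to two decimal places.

Take in order of value per unit:
- notes.txt (187/5 per unit): all 5 → value 187, running total 187.00
- dataset.csv (118/6 per unit): 1 of 6 → value 1×118/6 = 19.6667, running total 206.67
Total 206.67.

206.67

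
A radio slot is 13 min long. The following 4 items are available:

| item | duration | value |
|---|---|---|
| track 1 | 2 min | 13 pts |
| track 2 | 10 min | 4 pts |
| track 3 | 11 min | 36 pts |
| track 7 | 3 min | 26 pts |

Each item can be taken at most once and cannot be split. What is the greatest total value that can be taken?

Check high-value combinations within 13 min:
- track 1+track 3: duration 2+11=13, value 13+36=49
- track 1+track 7: duration 2+3=5, value 13+26=39
- track 3: duration 11, value 36
Best: 49 pts.

49 pts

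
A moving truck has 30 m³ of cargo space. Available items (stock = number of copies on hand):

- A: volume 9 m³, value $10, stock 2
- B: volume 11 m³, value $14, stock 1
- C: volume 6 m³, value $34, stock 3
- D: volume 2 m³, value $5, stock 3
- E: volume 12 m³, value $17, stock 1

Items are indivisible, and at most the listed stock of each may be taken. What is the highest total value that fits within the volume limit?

Top feasible selections:
- 3×C + 1×E: volume 30, value 119
- 3×C + 3×D: volume 24, value 117
- 1×A + 3×C + 1×D: volume 29, value 117
Best: $119.

$119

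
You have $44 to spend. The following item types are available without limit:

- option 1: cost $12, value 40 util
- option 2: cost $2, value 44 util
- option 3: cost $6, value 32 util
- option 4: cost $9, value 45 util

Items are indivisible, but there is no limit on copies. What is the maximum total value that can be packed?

Best value-per-unit is option 2 at 44/2, and filling with it alone uses cost 22×2=44. No mix of the others beats 22×44 = 968.

968 util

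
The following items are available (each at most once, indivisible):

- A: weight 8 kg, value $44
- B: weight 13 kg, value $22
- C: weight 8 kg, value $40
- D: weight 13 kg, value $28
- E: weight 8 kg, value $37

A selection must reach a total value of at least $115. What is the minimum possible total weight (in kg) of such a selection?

24

Subsets with value ≥ 115, sorted by total weight:
- A+C+E: weight 24, value 121
- A+C+D+E: weight 37, value 149
Minimum weight: 24 kg.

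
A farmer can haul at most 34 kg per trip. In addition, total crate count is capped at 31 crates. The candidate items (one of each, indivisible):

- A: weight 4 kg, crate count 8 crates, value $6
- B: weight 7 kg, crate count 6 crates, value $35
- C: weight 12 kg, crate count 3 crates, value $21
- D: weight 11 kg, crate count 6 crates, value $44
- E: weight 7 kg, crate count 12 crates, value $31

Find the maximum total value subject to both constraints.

$110

Feasible sets respecting both limits:
- B+D+E: weight 25, crate count 24, value 110
- A+B+C+D: weight 34, crate count 23, value 106
- A+C+D+E: weight 34, crate count 29, value 102
Best: $110.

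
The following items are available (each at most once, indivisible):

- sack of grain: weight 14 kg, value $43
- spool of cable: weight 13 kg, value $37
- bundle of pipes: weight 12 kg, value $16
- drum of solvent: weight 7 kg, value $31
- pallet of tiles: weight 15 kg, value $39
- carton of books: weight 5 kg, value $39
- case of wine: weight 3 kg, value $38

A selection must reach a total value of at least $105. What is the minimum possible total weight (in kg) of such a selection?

15

Subsets with value ≥ 105, sorted by total weight:
- drum of solvent+carton of books+case of wine: weight 15, value 108
- spool of cable+carton of books+case of wine: weight 21, value 114
Minimum weight: 15 kg.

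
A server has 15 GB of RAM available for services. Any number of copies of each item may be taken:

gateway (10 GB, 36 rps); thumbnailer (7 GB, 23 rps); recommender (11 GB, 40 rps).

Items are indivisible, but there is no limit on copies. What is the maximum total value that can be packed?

Best value-per-unit is recommender at 40/11; filling with it alone gives 1×40 = 40.
Optimal mix: 2×thumbnailer → memory 14, value 46.

46 rps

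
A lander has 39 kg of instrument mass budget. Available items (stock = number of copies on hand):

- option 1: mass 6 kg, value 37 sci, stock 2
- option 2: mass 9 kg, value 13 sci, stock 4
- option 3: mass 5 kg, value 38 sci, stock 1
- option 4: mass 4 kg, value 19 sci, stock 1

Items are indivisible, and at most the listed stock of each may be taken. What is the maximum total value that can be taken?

Best selections within mass 39 and stock limits:
- 2×option 1 + 2×option 2 + 1×option 3 + 1×option 4: mass 39, value 157
- 2×option 1 + 1×option 2 + 1×option 3 + 1×option 4: mass 30, value 144
- 2×option 1 + 2×option 2 + 1×option 3: mass 35, value 138
Best: 157 sci.

157 sci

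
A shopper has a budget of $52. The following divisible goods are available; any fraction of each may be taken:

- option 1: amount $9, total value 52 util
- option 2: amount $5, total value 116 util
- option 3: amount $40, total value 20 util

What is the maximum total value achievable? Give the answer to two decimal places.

Take in order of value per unit:
- option 2 (116/5 per unit): all 5 → value 116, running total 116.00
- option 1 (52/9 per unit): all 9 → value 52, running total 168.00
- option 3 (20/40 per unit): 38 of 40 → value 38×20/40 = 19.0000, running total 187.00
Total 187.00.

187.00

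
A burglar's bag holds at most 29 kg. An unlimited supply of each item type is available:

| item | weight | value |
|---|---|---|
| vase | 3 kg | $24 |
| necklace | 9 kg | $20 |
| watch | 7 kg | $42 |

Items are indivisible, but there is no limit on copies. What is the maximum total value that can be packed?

$216

Best value-per-unit is vase at 24/3, and filling with it alone uses weight 9×3=27. No mix of the others beats 9×24 = 216.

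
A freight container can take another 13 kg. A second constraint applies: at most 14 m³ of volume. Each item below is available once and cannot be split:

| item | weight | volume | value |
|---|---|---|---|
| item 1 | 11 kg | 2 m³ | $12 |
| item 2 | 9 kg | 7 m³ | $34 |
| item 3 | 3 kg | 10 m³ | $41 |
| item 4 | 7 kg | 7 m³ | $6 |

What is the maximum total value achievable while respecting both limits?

Feasible sets respecting both limits:
- item 3: weight 3, volume 10, value 41
- item 2: weight 9, volume 7, value 34
- item 1: weight 11, volume 2, value 12
Best: $41.

$41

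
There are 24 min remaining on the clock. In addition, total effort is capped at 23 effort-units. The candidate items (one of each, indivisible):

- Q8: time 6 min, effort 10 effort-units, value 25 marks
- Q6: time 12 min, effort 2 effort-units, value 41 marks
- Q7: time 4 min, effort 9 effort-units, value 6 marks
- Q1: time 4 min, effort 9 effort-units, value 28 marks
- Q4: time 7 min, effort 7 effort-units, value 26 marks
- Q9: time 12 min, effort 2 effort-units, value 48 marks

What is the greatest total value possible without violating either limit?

Feasible sets respecting both limits:
- Q1+Q4+Q9: time 23, effort 18, value 102
- Q8+Q1+Q9: time 22, effort 21, value 101
- Q6+Q1+Q4: time 23, effort 18, value 95
Best: 102 marks.

102 marks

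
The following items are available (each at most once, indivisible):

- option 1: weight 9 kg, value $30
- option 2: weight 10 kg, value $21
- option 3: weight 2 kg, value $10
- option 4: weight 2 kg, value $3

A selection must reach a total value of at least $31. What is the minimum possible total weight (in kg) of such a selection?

11

Subsets with value ≥ 31, sorted by total weight:
- option 1+option 3: weight 11, value 40
- option 1+option 4: weight 11, value 33
- option 2+option 3: weight 12, value 31
- option 1+option 3+option 4: weight 13, value 43
Minimum weight: 11 kg.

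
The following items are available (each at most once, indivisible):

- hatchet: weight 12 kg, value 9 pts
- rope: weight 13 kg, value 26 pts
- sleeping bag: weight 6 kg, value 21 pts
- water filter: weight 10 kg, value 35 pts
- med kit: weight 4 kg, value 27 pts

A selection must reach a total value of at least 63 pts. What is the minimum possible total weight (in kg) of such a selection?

Subsets with value ≥ 63, sorted by total weight:
- sleeping bag+water filter+med kit: weight 20, value 83
- rope+sleeping bag+med kit: weight 23, value 74
Minimum weight: 20 kg.

20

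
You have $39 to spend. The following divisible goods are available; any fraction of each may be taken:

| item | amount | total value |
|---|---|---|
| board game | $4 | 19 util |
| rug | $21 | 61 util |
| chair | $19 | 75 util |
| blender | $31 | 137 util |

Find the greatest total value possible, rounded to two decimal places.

171.79

Take in order of value per unit:
- board game (19/4 per unit): all 4 → value 19, running total 19.00
- blender (137/31 per unit): all 31 → value 137, running total 156.00
- chair (75/19 per unit): 4 of 19 → value 4×75/19 = 15.7895, running total 171.79
Total 171.79.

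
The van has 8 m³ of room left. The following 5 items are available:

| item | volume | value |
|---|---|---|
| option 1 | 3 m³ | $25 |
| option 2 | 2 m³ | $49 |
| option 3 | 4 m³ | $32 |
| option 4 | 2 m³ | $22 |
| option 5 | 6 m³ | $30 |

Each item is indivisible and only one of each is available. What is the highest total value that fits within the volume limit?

$103

This is a 0/1 knapsack; check combinations near the capacity.
- option 2+option 3+option 4: volume 2+4+2=8, value 49+32+22=103
- option 1+option 2+option 4: volume 3+2+2=7, value 25+49+22=96
- option 2+option 3: volume 2+4=6, value 49+32=81
Best: $103.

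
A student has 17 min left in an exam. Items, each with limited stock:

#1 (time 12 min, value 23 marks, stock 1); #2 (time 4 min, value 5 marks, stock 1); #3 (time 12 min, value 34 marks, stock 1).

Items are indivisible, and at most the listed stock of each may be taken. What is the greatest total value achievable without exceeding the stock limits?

Best selections within time 17 and stock limits:
- 1×#2 + 1×#3: time 16, value 39
- 1×#3: time 12, value 34
Best: 39 marks.

39 marks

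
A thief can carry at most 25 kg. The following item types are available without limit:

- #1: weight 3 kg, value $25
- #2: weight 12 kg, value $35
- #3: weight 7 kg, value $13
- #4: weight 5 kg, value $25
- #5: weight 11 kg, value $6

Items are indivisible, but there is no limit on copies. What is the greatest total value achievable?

Best value-per-unit is #1 at 25/3, and filling with it alone uses weight 8×3=24. No mix of the others beats 8×25 = 200.

$200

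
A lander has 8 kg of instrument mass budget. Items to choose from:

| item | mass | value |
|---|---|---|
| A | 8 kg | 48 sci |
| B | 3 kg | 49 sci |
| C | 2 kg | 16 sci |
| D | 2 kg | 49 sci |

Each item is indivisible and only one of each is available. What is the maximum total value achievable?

114 sci

Check high-value combinations within 8 kg:
- B+C+D: mass 3+2+2=7, value 49+16+49=114
- B+D: mass 3+2=5, value 49+49=98
- C+D: mass 2+2=4, value 16+49=65
- B+C: mass 3+2=5, value 49+16=65
Best: 114 sci.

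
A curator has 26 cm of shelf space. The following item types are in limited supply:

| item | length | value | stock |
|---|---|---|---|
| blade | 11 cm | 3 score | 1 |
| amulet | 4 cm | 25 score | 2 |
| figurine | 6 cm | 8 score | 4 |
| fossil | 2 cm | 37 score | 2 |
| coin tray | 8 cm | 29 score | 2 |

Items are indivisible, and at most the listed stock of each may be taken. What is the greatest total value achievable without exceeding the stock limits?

161 score

Best selections within length 26 and stock limits:
- 2×amulet + 1×figurine + 2×fossil + 1×coin tray: length 26, value 161
- 1×amulet + 2×fossil + 2×coin tray: length 24, value 157
- 2×amulet + 2×fossil + 1×coin tray: length 20, value 153
- 2×amulet + 1×fossil + 2×coin tray: length 26, value 145
Best: 161 score.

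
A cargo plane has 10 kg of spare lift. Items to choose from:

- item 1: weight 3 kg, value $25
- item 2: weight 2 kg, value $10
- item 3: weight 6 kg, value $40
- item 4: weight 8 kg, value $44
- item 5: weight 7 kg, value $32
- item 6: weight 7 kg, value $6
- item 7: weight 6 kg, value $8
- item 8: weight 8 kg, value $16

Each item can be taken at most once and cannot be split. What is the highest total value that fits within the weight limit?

Check high-value combinations within 10 kg:
- item 1+item 3: weight 3+6=9, value 25+40=65
- item 1+item 5: weight 3+7=10, value 25+32=57
- item 2+item 4: weight 2+8=10, value 10+44=54
- item 2+item 3: weight 2+6=8, value 10+40=50
Best: $65.

$65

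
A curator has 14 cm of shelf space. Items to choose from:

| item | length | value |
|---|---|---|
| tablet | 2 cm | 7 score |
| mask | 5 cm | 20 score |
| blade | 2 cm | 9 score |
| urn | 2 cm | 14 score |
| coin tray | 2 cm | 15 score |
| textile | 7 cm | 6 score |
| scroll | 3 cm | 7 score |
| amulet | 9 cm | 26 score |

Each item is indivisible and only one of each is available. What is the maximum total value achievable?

Check high-value combinations within 14 cm:
- tablet+mask+blade+urn+coin tray: length 2+5+2+2+2=13, value 7+20+9+14+15=65
- mask+blade+urn+coin tray+scroll: length 5+2+2+2+3=14, value 20+9+14+15+7=65
- tablet+mask+urn+coin tray+scroll: length 2+5+2+2+3=14, value 7+20+14+15+7=63
- mask+blade+urn+coin tray: length 5+2+2+2=11, value 20+9+14+15=58
Best: 65 score.

65 score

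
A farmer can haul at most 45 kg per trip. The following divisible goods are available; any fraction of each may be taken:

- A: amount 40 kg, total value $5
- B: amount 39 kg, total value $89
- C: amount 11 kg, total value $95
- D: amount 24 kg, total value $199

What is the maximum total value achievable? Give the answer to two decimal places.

316.82

Take in order of value per unit:
- C (95/11 per unit): all 11 → value 95, running total 95.00
- D (199/24 per unit): all 24 → value 199, running total 294.00
- B (89/39 per unit): 10 of 39 → value 10×89/39 = 22.8205, running total 316.82
Total 316.82.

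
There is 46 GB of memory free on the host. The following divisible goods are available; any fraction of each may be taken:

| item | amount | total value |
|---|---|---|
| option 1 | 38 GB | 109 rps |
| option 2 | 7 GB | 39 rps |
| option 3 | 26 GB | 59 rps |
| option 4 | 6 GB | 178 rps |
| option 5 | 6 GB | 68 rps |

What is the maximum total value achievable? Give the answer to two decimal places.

Take in order of value per unit:
- option 4 (178/6 per unit): all 6 → value 178, running total 178.00
- option 5 (68/6 per unit): all 6 → value 68, running total 246.00
- option 2 (39/7 per unit): all 7 → value 39, running total 285.00
- option 1 (109/38 per unit): 27 of 38 → value 27×109/38 = 77.4474, running total 362.45
Total 362.45.

362.45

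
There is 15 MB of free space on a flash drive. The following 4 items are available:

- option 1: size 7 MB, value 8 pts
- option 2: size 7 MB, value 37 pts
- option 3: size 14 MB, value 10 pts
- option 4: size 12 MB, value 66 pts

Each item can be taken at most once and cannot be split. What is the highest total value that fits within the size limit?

Check high-value combinations within 15 MB:
- option 4: size 12, value 66
- option 1+option 2: size 7+7=14, value 8+37=45
- option 2: size 7, value 37
- option 3: size 14, value 10
Best: 66 pts.

66 pts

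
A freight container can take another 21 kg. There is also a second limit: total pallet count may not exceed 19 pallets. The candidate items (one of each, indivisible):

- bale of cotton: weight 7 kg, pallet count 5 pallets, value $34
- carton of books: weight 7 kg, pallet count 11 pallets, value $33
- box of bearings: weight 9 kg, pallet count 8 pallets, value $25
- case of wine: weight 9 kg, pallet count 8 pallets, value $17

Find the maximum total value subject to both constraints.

$67

Feasible sets respecting both limits:
- bale of cotton+carton of books: weight 14, pallet count 16, value 67
- bale of cotton+box of bearings: weight 16, pallet count 13, value 59
- carton of books+box of bearings: weight 16, pallet count 19, value 58
- bale of cotton+case of wine: weight 16, pallet count 13, value 51
Best: $67.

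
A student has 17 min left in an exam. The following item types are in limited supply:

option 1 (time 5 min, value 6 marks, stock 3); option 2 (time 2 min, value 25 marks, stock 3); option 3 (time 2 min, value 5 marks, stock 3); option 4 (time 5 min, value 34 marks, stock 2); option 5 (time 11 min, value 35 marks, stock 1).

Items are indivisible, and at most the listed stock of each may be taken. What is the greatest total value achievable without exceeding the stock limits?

Top feasible selections:
- 3×option 2 + 2×option 4: time 16, value 143
- 3×option 2 + 3×option 3 + 1×option 4: time 17, value 124
- 2×option 2 + 1×option 3 + 2×option 4: time 16, value 123
- 3×option 2 + 2×option 3 + 1×option 4: time 15, value 119
Best: 143 marks.

143 marks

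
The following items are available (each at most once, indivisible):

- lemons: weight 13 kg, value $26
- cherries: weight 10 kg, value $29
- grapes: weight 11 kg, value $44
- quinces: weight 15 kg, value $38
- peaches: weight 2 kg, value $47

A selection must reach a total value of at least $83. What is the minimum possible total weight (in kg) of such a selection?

Subsets with value ≥ 83, sorted by total weight:
- grapes+peaches: weight 13, value 91
- quinces+peaches: weight 17, value 85
- cherries+grapes+peaches: weight 23, value 120
Minimum weight: 13 kg.

13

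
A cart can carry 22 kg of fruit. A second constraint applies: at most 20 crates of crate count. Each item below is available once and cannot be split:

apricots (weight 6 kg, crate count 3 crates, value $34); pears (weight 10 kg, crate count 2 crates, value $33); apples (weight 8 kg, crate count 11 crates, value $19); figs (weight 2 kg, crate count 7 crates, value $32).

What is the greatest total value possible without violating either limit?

$99

Feasible sets respecting both limits:
- apricots+pears+figs: weight 18, crate count 12, value 99
- pears+apples+figs: weight 20, crate count 20, value 84
- apricots+pears: weight 16, crate count 5, value 67
Best: $99.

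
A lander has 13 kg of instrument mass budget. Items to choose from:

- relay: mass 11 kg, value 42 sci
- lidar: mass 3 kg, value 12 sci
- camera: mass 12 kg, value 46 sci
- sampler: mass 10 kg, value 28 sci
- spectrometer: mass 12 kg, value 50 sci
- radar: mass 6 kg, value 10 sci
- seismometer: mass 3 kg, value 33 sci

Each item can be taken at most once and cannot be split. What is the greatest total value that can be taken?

Check high-value combinations within 13 kg:
- sampler+seismometer: mass 10+3=13, value 28+33=61
- lidar+radar+seismometer: mass 3+6+3=12, value 12+10+33=55
- spectrometer: mass 12, value 50
Best: 61 sci.

61 sci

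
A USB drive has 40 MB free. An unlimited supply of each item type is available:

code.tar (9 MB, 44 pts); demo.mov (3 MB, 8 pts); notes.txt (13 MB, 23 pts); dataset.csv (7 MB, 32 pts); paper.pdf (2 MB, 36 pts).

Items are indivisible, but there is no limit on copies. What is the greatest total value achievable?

720 pts

Best value-per-unit is paper.pdf at 36/2, and filling with it alone uses size 20×2=40. No mix of the others beats 20×36 = 720.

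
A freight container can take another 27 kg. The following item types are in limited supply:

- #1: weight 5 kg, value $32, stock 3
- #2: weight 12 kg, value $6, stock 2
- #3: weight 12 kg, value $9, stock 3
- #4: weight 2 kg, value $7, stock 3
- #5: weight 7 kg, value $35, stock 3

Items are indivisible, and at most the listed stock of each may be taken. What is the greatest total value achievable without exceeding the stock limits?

$145

Best selections within weight 27 and stock limits:
- 3×#1 + 2×#4 + 1×#5: weight 26, value 145
- 2×#1 + 1×#4 + 2×#5: weight 26, value 141
Best: $145.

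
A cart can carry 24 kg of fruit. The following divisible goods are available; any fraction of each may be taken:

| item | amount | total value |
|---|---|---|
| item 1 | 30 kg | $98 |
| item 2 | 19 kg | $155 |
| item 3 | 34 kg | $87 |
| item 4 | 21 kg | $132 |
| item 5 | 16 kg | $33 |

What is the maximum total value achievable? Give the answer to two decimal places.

186.43

Take in order of value per unit:
- item 2 (155/19 per unit): all 19 → value 155, running total 155.00
- item 4 (132/21 per unit): 5 of 21 → value 5×132/21 = 31.4286, running total 186.43
Total 186.43.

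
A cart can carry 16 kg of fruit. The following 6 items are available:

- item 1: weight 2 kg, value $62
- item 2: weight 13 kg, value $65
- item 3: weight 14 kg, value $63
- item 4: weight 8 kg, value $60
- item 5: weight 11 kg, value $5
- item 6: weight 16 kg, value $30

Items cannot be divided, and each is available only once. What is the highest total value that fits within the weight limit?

Check high-value combinations within 16 kg:
- item 1+item 2: weight 2+13=15, value 62+65=127
- item 1+item 3: weight 2+14=16, value 62+63=125
- item 1+item 4: weight 2+8=10, value 62+60=122
Best: $127.

$127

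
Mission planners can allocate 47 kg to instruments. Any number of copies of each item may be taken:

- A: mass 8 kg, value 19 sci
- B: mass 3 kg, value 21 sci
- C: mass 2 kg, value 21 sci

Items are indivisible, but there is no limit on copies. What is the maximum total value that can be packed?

Best value-per-unit is C at 21/2; filling with it alone gives 23×21 = 483.
Optimal mix: 1×B + 22×C → mass 47, value 483.

483 sci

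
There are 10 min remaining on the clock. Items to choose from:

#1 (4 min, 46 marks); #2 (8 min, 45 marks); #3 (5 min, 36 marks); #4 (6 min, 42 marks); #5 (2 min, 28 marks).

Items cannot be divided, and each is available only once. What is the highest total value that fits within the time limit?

This is a 0/1 knapsack; check combinations near the capacity.
- #1+#4: time 4+6=10, value 46+42=88
- #1+#3: time 4+5=9, value 46+36=82
- #1+#5: time 4+2=6, value 46+28=74
Best: 88 marks.

88 marks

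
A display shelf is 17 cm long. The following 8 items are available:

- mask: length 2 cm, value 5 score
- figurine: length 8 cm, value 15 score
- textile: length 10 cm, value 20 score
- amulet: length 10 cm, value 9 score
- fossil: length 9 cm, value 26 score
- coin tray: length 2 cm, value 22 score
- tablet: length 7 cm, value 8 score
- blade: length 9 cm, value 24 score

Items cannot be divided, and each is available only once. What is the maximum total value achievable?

Check high-value combinations within 17 cm:
- mask+fossil+coin tray: length 2+9+2=13, value 5+26+22=53
- mask+coin tray+blade: length 2+2+9=13, value 5+22+24=51
- fossil+coin tray: length 9+2=11, value 26+22=48
Best: 53 score.

53 score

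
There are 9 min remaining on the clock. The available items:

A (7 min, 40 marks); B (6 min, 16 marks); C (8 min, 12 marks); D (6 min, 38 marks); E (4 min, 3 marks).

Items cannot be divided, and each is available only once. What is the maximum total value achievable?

40 marks

This is a 0/1 knapsack; check combinations near the capacity.
- A: time 7, value 40
- D: time 6, value 38
- B: time 6, value 16
Best: 40 marks.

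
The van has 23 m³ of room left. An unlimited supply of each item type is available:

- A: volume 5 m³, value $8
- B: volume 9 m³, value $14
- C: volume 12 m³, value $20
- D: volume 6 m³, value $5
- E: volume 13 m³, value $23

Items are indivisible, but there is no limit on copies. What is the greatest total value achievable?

Best value-per-unit is E at 23/13; filling with it alone gives 1×23 = 23.
Optimal mix: 2×A + 1×E → volume 23, value 39.

$39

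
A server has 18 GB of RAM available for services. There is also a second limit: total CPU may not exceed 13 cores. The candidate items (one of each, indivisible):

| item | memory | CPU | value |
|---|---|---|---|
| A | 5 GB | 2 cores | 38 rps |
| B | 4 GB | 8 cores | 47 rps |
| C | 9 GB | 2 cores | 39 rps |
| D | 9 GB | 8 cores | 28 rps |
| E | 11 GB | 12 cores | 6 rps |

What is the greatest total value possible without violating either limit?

124 rps

Feasible sets respecting both limits:
- A+B+C: memory 18, CPU 12, value 124
- B+C: memory 13, CPU 10, value 86
- A+B: memory 9, CPU 10, value 85
Best: 124 rps.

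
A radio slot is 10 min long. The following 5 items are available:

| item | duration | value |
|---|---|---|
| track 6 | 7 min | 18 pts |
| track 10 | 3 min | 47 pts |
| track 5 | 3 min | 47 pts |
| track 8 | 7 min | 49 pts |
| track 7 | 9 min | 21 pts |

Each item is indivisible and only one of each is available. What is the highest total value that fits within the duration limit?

96 pts

Check high-value combinations within 10 min:
- track 10+track 8: duration 3+7=10, value 47+49=96
- track 5+track 8: duration 3+7=10, value 47+49=96
- track 10+track 5: duration 3+3=6, value 47+47=94
Best: 96 pts.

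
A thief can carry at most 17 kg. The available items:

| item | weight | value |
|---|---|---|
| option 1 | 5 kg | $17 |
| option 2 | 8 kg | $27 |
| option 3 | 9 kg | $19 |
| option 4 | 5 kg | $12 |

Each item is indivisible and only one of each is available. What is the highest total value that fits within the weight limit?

Check high-value combinations within 17 kg:
- option 2+option 3: weight 8+9=17, value 27+19=46
- option 1+option 2: weight 5+8=13, value 17+27=44
- option 2+option 4: weight 8+5=13, value 27+12=39
Best: $46.

$46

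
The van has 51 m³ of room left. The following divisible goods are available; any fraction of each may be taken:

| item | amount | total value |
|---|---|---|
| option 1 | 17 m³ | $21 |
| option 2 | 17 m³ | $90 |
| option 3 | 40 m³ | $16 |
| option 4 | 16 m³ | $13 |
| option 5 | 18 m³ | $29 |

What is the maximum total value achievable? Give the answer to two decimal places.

Take in order of value per unit:
- option 2 (90/17 per unit): all 17 → value 90, running total 90.00
- option 5 (29/18 per unit): all 18 → value 29, running total 119.00
- option 1 (21/17 per unit): 16 of 17 → value 16×21/17 = 19.7647, running total 138.76
Total 138.76.

138.76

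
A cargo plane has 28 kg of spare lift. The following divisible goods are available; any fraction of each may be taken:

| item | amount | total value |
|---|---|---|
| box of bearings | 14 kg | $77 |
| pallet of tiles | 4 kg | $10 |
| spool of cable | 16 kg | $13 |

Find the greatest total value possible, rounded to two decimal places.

Take in order of value per unit:
- box of bearings (77/14 per unit): all 14 → value 77, running total 77.00
- pallet of tiles (10/4 per unit): all 4 → value 10, running total 87.00
- spool of cable (13/16 per unit): 10 of 16 → value 10×13/16 = 8.1250, running total 95.13
Total 95.13.

95.13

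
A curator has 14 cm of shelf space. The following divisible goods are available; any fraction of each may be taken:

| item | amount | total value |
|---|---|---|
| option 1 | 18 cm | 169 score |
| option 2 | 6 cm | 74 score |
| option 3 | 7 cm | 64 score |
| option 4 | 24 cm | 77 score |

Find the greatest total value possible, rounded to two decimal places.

Take in order of value per unit:
- option 2 (74/6 per unit): all 6 → value 74, running total 74.00
- option 1 (169/18 per unit): 8 of 18 → value 8×169/18 = 75.1111, running total 149.11
Total 149.11.

149.11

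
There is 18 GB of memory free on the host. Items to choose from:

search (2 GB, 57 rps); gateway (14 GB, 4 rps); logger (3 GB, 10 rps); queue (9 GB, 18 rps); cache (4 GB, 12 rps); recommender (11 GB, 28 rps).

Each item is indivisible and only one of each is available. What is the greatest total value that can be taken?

97 rps

Check high-value combinations within 18 GB:
- search+cache+recommender: memory 2+4+11=17, value 57+12+28=97
- search+logger+queue+cache: memory 2+3+9+4=18, value 57+10+18+12=97
- search+logger+recommender: memory 2+3+11=16, value 57+10+28=95
- search+queue+cache: memory 2+9+4=15, value 57+18+12=87
- search+recommender: memory 2+11=13, value 57+28=85
Best: 97 rps.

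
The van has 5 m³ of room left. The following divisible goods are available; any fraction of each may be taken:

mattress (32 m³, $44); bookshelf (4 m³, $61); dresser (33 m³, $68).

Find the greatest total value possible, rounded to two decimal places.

63.06

Take in order of value per unit:
- bookshelf (61/4 per unit): all 4 → value 61, running total 61.00
- dresser (68/33 per unit): 1 of 33 → value 1×68/33 = 2.0606, running total 63.06
Total 63.06.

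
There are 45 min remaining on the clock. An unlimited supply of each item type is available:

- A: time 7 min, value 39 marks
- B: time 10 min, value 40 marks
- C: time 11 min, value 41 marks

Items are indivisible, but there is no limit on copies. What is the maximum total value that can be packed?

Best value-per-unit is A at 39/7; filling with it alone gives 6×39 = 234.
Optimal mix: 5×A + 1×B → time 45, value 235.

235 marks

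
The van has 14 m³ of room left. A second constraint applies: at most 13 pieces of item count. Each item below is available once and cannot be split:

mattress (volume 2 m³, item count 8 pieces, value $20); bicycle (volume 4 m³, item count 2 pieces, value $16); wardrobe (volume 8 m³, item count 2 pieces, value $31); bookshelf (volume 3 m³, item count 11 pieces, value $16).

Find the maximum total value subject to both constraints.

$67

Feasible sets respecting both limits:
- mattress+bicycle+wardrobe: volume 14, item count 12, value 67
- mattress+wardrobe: volume 10, item count 10, value 51
- bicycle+wardrobe: volume 12, item count 4, value 47
- wardrobe+bookshelf: volume 11, item count 13, value 47
Best: $67.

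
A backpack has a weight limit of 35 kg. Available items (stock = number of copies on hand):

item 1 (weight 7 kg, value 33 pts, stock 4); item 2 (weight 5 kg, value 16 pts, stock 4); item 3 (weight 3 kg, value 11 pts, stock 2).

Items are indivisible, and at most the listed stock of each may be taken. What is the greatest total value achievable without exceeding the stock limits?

Best selections within weight 35 and stock limits:
- 4×item 1 + 2×item 3: weight 34, value 154
- 4×item 1 + 1×item 2: weight 33, value 148
Best: 154 pts.

154 pts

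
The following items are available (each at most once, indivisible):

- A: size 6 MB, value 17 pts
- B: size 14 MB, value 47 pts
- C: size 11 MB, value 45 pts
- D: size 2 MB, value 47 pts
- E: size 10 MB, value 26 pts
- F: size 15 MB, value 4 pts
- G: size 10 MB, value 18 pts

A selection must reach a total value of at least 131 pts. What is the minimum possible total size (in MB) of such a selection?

27

Subsets with value ≥ 131, sorted by total size:
- B+C+D: size 27, value 139
- A+C+D+E: size 29, value 135
- A+B+D+E: size 32, value 137
- A+B+C+D: size 33, value 156
Minimum size: 27 MB.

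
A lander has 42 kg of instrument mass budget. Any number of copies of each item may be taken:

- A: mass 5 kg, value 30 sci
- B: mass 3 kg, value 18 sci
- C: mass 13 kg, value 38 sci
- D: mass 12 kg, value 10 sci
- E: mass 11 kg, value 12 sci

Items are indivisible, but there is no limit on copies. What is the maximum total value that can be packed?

252 sci

Best value-per-unit is A at 30/5; filling with it alone gives 8×30 = 240.
Optimal mix: 6×A + 4×B → mass 42, value 252.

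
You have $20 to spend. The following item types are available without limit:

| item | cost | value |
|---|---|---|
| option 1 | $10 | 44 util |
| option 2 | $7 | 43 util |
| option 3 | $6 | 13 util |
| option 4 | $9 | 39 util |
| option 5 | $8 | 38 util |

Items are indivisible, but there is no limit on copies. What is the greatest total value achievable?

99 util

Best value-per-unit is option 2 at 43/7; filling with it alone gives 2×43 = 86.
Optimal mix: 2×option 2 + 1×option 3 → cost 20, value 99.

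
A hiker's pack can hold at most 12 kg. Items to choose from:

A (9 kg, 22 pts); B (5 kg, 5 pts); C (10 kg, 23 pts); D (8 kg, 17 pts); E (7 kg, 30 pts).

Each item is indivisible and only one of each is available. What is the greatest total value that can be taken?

Check high-value combinations within 12 kg:
- B+E: weight 5+7=12, value 5+30=35
- E: weight 7, value 30
- C: weight 10, value 23
- A: weight 9, value 22
- D: weight 8, value 17
Best: 35 pts.

35 pts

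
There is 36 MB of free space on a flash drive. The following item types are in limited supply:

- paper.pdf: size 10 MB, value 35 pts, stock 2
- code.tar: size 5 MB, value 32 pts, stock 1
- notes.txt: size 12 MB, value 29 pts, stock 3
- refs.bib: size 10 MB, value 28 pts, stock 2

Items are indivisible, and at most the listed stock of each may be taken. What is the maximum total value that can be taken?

130 pts

Best selections within size 36 and stock limits:
- 2×paper.pdf + 1×code.tar + 1×refs.bib: size 35, value 130
- 1×paper.pdf + 1×code.tar + 2×refs.bib: size 35, value 123
- 2×paper.pdf + 1×code.tar: size 25, value 102
Best: 130 pts.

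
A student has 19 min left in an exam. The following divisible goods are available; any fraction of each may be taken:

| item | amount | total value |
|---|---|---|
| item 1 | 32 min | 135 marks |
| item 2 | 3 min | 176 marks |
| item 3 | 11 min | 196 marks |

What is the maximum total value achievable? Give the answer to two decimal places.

Take in order of value per unit:
- item 2 (176/3 per unit): all 3 → value 176, running total 176.00
- item 3 (196/11 per unit): all 11 → value 196, running total 372.00
- item 1 (135/32 per unit): 5 of 32 → value 5×135/32 = 21.0938, running total 393.09
Total 393.09.

393.09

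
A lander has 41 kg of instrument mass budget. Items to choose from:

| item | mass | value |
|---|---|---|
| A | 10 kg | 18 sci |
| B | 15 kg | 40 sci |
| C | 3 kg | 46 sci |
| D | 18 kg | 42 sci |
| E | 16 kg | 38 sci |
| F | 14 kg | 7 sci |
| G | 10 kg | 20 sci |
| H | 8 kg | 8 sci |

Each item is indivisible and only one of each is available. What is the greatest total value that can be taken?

128 sci

Check high-value combinations within 41 kg:
- B+C+D: mass 15+3+18=36, value 40+46+42=128
- C+D+E: mass 3+18+16=37, value 46+42+38=126
- A+C+D+G: mass 10+3+18+10=41, value 18+46+42+20=126
Best: 128 sci.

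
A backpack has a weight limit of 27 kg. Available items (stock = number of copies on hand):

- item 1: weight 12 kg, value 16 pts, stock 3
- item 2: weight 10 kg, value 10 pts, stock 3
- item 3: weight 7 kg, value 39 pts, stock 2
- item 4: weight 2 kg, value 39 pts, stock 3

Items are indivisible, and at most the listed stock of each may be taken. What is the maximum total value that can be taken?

Top feasible selections:
- 2×item 3 + 3×item 4: weight 20, value 195
- 1×item 1 + 1×item 3 + 3×item 4: weight 25, value 172
- 1×item 2 + 1×item 3 + 3×item 4: weight 23, value 166
- 1×item 3 + 3×item 4: weight 13, value 156
Best: 195 pts.

195 pts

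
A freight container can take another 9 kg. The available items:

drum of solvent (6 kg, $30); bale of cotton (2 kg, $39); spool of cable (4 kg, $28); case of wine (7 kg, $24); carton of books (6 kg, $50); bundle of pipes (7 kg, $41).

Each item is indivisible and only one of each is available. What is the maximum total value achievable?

Check high-value combinations within 9 kg:
- bale of cotton+carton of books: weight 2+6=8, value 39+50=89
- bale of cotton+bundle of pipes: weight 2+7=9, value 39+41=80
- drum of solvent+bale of cotton: weight 6+2=8, value 30+39=69
- bale of cotton+spool of cable: weight 2+4=6, value 39+28=67
Best: $89.

$89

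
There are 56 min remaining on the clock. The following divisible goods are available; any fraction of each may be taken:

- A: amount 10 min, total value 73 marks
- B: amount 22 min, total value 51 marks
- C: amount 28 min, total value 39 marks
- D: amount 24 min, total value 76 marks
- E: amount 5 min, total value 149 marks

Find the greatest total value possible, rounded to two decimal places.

337.41

Take in order of value per unit:
- E (149/5 per unit): all 5 → value 149, running total 149.00
- A (73/10 per unit): all 10 → value 73, running total 222.00
- D (76/24 per unit): all 24 → value 76, running total 298.00
- B (51/22 per unit): 17 of 22 → value 17×51/22 = 39.4091, running total 337.41
Total 337.41.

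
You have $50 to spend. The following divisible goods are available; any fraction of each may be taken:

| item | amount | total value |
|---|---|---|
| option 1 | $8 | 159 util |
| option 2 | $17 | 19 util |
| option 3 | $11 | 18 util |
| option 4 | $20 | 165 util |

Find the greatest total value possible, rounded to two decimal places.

Take in order of value per unit:
- option 1 (159/8 per unit): all 8 → value 159, running total 159.00
- option 4 (165/20 per unit): all 20 → value 165, running total 324.00
- option 3 (18/11 per unit): all 11 → value 18, running total 342.00
- option 2 (19/17 per unit): 11 of 17 → value 11×19/17 = 12.2941, running total 354.29
Total 354.29.

354.29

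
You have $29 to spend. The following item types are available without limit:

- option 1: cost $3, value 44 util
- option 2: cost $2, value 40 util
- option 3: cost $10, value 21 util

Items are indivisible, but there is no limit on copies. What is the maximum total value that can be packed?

564 util

Best value-per-unit is option 2 at 40/2; filling with it alone gives 14×40 = 560.
Optimal mix: 1×option 1 + 13×option 2 → cost 29, value 564.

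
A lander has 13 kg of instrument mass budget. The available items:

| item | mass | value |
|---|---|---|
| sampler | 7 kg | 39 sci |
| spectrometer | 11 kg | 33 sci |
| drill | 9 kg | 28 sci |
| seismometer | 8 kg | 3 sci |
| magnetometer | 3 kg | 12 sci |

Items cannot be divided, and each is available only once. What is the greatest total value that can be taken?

51 sci

Check high-value combinations within 13 kg:
- sampler+magnetometer: mass 7+3=10, value 39+12=51
- drill+magnetometer: mass 9+3=12, value 28+12=40
- sampler: mass 7, value 39
Best: 51 sci.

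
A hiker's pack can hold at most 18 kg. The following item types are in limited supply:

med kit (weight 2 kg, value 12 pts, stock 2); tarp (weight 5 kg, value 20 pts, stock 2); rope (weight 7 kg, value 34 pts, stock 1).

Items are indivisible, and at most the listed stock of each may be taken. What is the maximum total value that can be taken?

78 pts

Top feasible selections:
- 2×med kit + 1×tarp + 1×rope: weight 16, value 78
- 2×tarp + 1×rope: weight 17, value 74
- 1×med kit + 1×tarp + 1×rope: weight 14, value 66
Best: 78 pts.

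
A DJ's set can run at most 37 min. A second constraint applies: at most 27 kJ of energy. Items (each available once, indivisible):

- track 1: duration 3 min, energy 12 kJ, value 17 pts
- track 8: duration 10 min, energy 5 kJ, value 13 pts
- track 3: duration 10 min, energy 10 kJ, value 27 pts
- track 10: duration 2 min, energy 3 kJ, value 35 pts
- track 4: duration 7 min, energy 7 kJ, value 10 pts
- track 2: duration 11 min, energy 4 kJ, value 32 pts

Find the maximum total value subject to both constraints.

Feasible sets respecting both limits:
- track 8+track 3+track 10+track 2: duration 33, energy 22, value 107
- track 3+track 10+track 4+track 2: duration 30, energy 24, value 104
- track 1+track 8+track 10+track 2: duration 26, energy 24, value 97
- track 3+track 10+track 2: duration 23, energy 17, value 94
Best: 107 pts.

107 pts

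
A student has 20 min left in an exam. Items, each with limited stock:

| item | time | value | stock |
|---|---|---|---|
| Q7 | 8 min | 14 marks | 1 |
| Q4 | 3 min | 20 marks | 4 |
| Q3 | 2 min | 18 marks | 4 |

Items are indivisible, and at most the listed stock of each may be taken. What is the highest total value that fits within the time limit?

Best selections within time 20 and stock limits:
- 4×Q4 + 4×Q3: time 20, value 152
- 4×Q4 + 3×Q3: time 18, value 134
- 3×Q4 + 4×Q3: time 17, value 132
Best: 152 marks.

152 marks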